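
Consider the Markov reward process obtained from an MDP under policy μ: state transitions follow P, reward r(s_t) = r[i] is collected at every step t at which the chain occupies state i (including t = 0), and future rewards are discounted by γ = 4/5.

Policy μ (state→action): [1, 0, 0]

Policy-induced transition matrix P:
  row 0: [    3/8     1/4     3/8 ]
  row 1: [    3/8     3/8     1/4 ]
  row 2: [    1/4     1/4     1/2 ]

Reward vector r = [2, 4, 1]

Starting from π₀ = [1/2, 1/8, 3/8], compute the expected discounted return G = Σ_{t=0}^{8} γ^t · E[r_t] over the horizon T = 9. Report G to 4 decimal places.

t=0: π = [0.5000, 0.1250, 0.3750], E[r] = 1.8750, γ^t·E[r] = 1.875000, running G = 1.875000
t=1: π = [0.3281, 0.2656, 0.4063], E[r] = 2.1250, γ^t·E[r] = 1.700000, running G = 3.575000
t=2: π = [0.3242, 0.2832, 0.3926], E[r] = 2.1738, γ^t·E[r] = 1.391250, running G = 4.966250
t=3: π = [0.3259, 0.2854, 0.3887], E[r] = 2.1821, γ^t·E[r] = 1.117250, running G = 6.083500
t=4: π = [0.3264, 0.2857, 0.3879], E[r] = 2.1834, γ^t·E[r] = 0.894338, running G = 6.977838
t=5: π = [0.3265, 0.2857, 0.3878], E[r] = 2.1836, γ^t·E[r] = 0.715535, running G = 7.693373
t=6: π = [0.3265, 0.2857, 0.3878], E[r] = 2.1837, γ^t·E[r] = 0.572436, running G = 8.265808
t=7: π = [0.3265, 0.2857, 0.3878], E[r] = 2.1837, γ^t·E[r] = 0.457949, running G = 8.723758
t=8: π = [0.3265, 0.2857, 0.3878], E[r] = 2.1837, γ^t·E[r] = 0.366360, running G = 9.090117

G = 9.0901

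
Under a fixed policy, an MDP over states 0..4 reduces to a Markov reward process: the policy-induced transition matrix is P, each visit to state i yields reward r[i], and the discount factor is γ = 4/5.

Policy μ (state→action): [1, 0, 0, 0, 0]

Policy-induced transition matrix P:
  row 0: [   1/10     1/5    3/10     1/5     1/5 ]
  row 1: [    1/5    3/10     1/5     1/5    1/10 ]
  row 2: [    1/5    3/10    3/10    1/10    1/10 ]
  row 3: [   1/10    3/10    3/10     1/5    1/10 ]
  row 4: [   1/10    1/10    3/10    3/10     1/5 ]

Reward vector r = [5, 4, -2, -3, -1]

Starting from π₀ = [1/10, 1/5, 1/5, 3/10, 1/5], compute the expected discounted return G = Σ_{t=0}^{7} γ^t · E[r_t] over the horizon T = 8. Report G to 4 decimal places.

t=0: π = [0.1000, 0.2000, 0.2000, 0.3000, 0.2000], E[r] = -0.2000, γ^t·E[r] = -0.200000, running G = -0.200000
t=1: π = [0.1400, 0.2500, 0.2800, 0.2000, 0.1300], E[r] = 0.4100, γ^t·E[r] = 0.328000, running G = 0.128000
t=2: π = [0.1530, 0.2600, 0.2750, 0.1850, 0.1270], E[r] = 0.5730, γ^t·E[r] = 0.366720, running G = 0.494720
t=3: π = [0.1535, 0.2593, 0.2740, 0.1852, 0.1280], E[r] = 0.5731, γ^t·E[r] = 0.293427, running G = 0.788147
t=4: π = [0.1533, 0.2591, 0.2741, 0.1854, 0.1282], E[r] = 0.5704, γ^t·E[r] = 0.233619, running G = 1.021767
t=5: π = [0.1533, 0.2590, 0.2741, 0.1854, 0.1281], E[r] = 0.5701, γ^t·E[r] = 0.186825, running G = 1.208592
t=6: π = [0.1533, 0.2590, 0.2741, 0.1854, 0.1281], E[r] = 0.5702, γ^t·E[r] = 0.149466, running G = 1.358058
t=7: π = [0.1533, 0.2590, 0.2741, 0.1854, 0.1281], E[r] = 0.5702, γ^t·E[r] = 0.119574, running G = 1.477632

G = 1.4776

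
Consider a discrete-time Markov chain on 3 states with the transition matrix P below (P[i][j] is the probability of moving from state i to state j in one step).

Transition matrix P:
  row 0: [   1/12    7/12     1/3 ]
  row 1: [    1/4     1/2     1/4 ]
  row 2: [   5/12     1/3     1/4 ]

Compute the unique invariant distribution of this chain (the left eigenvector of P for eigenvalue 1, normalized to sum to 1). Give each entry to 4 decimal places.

Balance equations π_j = Σ_i π_i·P[i][j]:
  π_0 = 1/12·π_0 + 1/4·π_1 + 5/12·π_2
  π_1 = 7/12·π_0 + 1/2·π_1 + 1/3·π_2
  normalize: π_0 + π_1 + π_2 = 1
Solving the linear system gives exactly π = [21/83, 79/166, 45/166].

π = [0.2530, 0.4759, 0.2711]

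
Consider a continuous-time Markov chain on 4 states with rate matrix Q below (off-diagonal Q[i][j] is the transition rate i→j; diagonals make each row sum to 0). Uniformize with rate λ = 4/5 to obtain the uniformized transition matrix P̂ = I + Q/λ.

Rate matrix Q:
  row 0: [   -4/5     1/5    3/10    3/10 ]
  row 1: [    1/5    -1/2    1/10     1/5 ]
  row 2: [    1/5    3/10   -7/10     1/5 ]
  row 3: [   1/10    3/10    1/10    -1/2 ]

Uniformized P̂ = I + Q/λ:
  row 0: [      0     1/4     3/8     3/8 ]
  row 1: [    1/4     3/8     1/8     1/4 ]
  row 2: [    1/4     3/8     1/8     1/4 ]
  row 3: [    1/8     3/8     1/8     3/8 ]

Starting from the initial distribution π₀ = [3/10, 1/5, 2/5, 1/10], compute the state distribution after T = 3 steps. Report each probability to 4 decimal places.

t=0: π = [0.3000, 0.2000, 0.4000, 0.1000]
t=1: π = [0.1625, 0.3375, 0.2000, 0.3000]
t=2: π = [0.1719, 0.3547, 0.1656, 0.3078]
t=3: π = [0.1686, 0.3535, 0.1680, 0.3100]

π = [0.1686, 0.3535, 0.1680, 0.3100]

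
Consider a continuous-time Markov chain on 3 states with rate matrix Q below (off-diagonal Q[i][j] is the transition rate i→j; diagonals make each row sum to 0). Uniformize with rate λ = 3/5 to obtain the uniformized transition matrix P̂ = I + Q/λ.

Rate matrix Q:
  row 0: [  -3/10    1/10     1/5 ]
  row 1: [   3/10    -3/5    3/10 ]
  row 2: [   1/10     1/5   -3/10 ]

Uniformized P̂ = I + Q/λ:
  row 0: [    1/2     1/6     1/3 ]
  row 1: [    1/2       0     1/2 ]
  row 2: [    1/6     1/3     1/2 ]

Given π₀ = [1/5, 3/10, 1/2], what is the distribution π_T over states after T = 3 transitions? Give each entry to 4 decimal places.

t=0: π = [0.2000, 0.3000, 0.5000]
t=1: π = [0.3333, 0.2000, 0.4667]
t=2: π = [0.3444, 0.2111, 0.4444]
t=3: π = [0.3519, 0.2056, 0.4426]

π = [0.3519, 0.2056, 0.4426]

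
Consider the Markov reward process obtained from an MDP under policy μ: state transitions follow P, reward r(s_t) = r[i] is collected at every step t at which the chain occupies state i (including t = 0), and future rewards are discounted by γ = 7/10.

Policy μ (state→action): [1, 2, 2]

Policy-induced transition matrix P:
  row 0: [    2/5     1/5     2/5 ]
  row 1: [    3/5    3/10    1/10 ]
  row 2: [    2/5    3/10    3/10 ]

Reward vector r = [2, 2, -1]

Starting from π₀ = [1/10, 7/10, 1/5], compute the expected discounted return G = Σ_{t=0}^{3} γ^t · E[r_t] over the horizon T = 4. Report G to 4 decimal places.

t=0: π = [0.1000, 0.7000, 0.2000], E[r] = 1.4000, γ^t·E[r] = 1.400000, running G = 1.400000
t=1: π = [0.5400, 0.2900, 0.1700], E[r] = 1.4900, γ^t·E[r] = 1.043000, running G = 2.443000
t=2: π = [0.4580, 0.2460, 0.2960], E[r] = 1.1120, γ^t·E[r] = 0.544880, running G = 2.987880
t=3: π = [0.4492, 0.2542, 0.2966], E[r] = 1.1102, γ^t·E[r] = 0.380799, running G = 3.368679

G = 3.3687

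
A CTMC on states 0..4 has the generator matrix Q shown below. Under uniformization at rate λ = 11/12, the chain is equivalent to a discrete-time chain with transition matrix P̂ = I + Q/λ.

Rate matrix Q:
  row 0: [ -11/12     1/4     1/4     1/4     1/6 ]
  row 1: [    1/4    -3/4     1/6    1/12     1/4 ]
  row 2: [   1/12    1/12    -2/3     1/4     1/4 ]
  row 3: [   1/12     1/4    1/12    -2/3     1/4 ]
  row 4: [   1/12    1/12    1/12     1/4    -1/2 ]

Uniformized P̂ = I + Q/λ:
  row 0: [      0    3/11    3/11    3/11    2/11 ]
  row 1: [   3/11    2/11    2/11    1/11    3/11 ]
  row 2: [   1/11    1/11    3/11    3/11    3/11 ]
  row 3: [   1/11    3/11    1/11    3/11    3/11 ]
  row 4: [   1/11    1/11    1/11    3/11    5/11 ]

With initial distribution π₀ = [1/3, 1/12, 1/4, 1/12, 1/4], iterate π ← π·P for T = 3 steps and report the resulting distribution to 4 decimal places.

π = [0.1108, 0.1710, 0.1558, 0.2423, 0.3201]

t=0: π = [0.3333, 0.0833, 0.2500, 0.0833, 0.2500]
t=1: π = [0.0758, 0.1742, 0.2045, 0.2576, 0.2879]
t=2: π = [0.1157, 0.1674, 0.1577, 0.2410, 0.3182]
t=3: π = [0.1108, 0.1710, 0.1558, 0.2423, 0.3201]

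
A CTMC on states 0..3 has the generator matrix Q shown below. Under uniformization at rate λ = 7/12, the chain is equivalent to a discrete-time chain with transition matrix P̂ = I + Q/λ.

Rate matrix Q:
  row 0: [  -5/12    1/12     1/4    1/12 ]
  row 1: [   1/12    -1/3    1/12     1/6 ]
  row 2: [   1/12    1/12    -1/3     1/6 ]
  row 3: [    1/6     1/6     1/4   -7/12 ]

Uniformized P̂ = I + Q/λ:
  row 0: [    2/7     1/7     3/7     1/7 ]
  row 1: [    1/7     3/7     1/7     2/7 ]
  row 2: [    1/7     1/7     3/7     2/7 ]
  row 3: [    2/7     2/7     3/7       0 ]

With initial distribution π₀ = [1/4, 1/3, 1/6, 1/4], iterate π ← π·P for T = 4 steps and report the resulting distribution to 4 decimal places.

t=0: π = [0.2500, 0.3333, 0.1667, 0.2500]
t=1: π = [0.2143, 0.2738, 0.3333, 0.1786]
t=2: π = [0.1990, 0.2466, 0.3503, 0.2041]
t=3: π = [0.2004, 0.2425, 0.3581, 0.1990]
t=4: π = [0.1999, 0.2406, 0.3593, 0.2002]

π = [0.1999, 0.2406, 0.3593, 0.2002]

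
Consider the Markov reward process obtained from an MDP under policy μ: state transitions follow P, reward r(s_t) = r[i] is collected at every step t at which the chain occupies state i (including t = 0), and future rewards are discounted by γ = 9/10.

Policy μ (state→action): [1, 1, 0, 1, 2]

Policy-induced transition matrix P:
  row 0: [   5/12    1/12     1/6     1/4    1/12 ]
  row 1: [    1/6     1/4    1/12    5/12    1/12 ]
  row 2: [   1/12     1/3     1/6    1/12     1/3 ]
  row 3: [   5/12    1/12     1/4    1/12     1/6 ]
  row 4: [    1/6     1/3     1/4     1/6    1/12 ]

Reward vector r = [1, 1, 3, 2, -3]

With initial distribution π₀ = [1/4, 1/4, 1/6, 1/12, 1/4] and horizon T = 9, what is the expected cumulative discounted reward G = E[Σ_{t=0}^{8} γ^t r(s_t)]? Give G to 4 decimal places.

G = 5.5171

t=0: π = [0.2500, 0.2500, 0.1667, 0.0833, 0.2500], E[r] = 0.4167, γ^t·E[r] = 0.416667, running G = 0.416667
t=1: π = [0.2361, 0.2292, 0.1736, 0.2292, 0.1319], E[r] = 1.0486, γ^t·E[r] = 0.943750, running G = 1.360417
t=2: π = [0.2685, 0.1979, 0.1777, 0.2101, 0.1458], E[r] = 0.9821, γ^t·E[r] = 0.795469, running G = 2.155885
t=3: π = [0.2715, 0.1972, 0.1798, 0.2062, 0.1453], E[r] = 0.9849, γ^t·E[r] = 0.717961, running G = 2.873846
t=4: π = [0.2711, 0.1975, 0.1795, 0.2064, 0.1455], E[r] = 0.9836, γ^t·E[r] = 0.645316, running G = 3.519162
t=5: π = [0.2711, 0.1975, 0.1795, 0.2065, 0.1454], E[r] = 0.9839, γ^t·E[r] = 0.580967, running G = 4.100129
t=6: π = [0.2711, 0.1975, 0.1795, 0.2065, 0.1454], E[r] = 0.9838, γ^t·E[r] = 0.522852, running G = 4.622981
t=7: π = [0.2711, 0.1975, 0.1795, 0.2065, 0.1454], E[r] = 0.9838, γ^t·E[r] = 0.470569, running G = 5.093550
t=8: π = [0.2711, 0.1975, 0.1795, 0.2065, 0.1454], E[r] = 0.9838, γ^t·E[r] = 0.423512, running G = 5.517062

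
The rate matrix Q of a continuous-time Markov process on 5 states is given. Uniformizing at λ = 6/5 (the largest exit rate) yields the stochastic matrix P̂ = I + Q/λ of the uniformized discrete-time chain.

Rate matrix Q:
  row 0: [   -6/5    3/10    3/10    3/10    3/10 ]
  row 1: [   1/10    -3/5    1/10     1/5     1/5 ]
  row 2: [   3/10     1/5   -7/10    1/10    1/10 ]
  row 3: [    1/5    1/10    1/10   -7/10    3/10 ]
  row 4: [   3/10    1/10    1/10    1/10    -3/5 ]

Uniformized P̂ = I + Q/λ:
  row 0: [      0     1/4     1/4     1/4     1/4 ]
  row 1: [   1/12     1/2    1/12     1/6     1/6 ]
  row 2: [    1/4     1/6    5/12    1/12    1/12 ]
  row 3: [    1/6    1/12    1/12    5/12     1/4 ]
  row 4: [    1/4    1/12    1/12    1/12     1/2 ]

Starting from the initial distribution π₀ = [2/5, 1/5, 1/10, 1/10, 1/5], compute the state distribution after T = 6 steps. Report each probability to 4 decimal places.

t=0: π = [0.4000, 0.2000, 0.1000, 0.1000, 0.2000]
t=1: π = [0.1083, 0.2417, 0.1833, 0.2000, 0.2667]
t=2: π = [0.1660, 0.2174, 0.1625, 0.1882, 0.2660]
t=3: π = [0.1566, 0.2151, 0.1652, 0.1918, 0.2713]
t=4: π = [0.1590, 0.2128, 0.1645, 0.1913, 0.2724]
t=5: π = [0.1588, 0.2122, 0.1647, 0.1913, 0.2729]
t=6: π = [0.1590, 0.2120, 0.1647, 0.1913, 0.2731]

π = [0.1590, 0.2120, 0.1647, 0.1913, 0.2731]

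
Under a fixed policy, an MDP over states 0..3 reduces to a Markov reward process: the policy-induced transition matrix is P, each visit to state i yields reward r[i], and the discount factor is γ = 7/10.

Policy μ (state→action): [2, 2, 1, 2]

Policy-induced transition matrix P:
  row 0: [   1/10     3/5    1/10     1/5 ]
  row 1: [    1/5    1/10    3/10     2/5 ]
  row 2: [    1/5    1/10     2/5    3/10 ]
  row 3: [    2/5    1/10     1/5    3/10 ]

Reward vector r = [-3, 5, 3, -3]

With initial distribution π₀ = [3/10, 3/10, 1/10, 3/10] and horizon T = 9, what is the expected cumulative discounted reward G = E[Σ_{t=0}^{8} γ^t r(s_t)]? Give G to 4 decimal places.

G = 0.5528

t=0: π = [0.3000, 0.3000, 0.1000, 0.3000], E[r] = 0.0000, γ^t·E[r] = 0.000000, running G = 0.000000
t=1: π = [0.2300, 0.2500, 0.2200, 0.3000], E[r] = 0.3200, γ^t·E[r] = 0.224000, running G = 0.224000
t=2: π = [0.2370, 0.2150, 0.2460, 0.3020], E[r] = 0.1960, γ^t·E[r] = 0.096040, running G = 0.320040
t=3: π = [0.2367, 0.2185, 0.2470, 0.2978], E[r] = 0.2300, γ^t·E[r] = 0.078890, running G = 0.398930
t=4: π = [0.2359, 0.2184, 0.2476, 0.2982], E[r] = 0.2323, γ^t·E[r] = 0.055770, running G = 0.454700
t=5: π = [0.2360, 0.2179, 0.2478, 0.2982], E[r] = 0.2301, γ^t·E[r] = 0.038678, running G = 0.493379
t=6: π = [0.2360, 0.2180, 0.2477, 0.2982], E[r] = 0.2306, γ^t·E[r] = 0.027135, running G = 0.520513
t=7: π = [0.2360, 0.2180, 0.2477, 0.2982], E[r] = 0.2307, γ^t·E[r] = 0.018996, running G = 0.539509
t=8: π = [0.2360, 0.2180, 0.2477, 0.2982], E[r] = 0.2306, γ^t·E[r] = 0.013295, running G = 0.552804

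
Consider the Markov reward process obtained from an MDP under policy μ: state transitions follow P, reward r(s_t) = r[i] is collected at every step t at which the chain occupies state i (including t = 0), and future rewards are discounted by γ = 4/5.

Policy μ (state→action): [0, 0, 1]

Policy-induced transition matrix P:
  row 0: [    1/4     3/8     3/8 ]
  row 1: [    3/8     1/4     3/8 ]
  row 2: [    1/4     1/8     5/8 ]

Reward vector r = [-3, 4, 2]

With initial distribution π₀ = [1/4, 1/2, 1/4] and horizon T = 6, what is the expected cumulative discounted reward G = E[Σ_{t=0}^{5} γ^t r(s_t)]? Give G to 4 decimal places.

t=0: π = [0.2500, 0.5000, 0.2500], E[r] = 1.7500, γ^t·E[r] = 1.750000, running G = 1.750000
t=1: π = [0.3125, 0.2500, 0.4375], E[r] = 0.9375, γ^t·E[r] = 0.750000, running G = 2.500000
t=2: π = [0.2813, 0.2344, 0.4844], E[r] = 1.0625, γ^t·E[r] = 0.680000, running G = 3.180000
t=3: π = [0.2793, 0.2246, 0.4961], E[r] = 1.0527, γ^t·E[r] = 0.539000, running G = 3.719000
t=4: π = [0.2781, 0.2229, 0.4990], E[r] = 1.0554, γ^t·E[r] = 0.432300, running G = 4.151300
t=5: π = [0.2779, 0.2224, 0.4998], E[r] = 1.0555, γ^t·E[r] = 0.345850, running G = 4.497150

G = 4.4972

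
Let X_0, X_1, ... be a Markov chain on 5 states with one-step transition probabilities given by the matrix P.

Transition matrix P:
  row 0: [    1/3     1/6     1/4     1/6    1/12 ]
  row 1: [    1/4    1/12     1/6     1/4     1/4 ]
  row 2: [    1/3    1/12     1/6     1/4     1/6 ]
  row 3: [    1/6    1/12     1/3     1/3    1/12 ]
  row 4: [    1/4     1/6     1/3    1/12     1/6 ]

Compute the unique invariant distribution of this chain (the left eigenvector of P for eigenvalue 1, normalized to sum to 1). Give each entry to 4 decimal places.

Balance equations π_j = Σ_i π_i·P[i][j]:
  π_0 = 1/3·π_0 + 1/4·π_1 + 1/3·π_2 + 1/6·π_3 + 1/4·π_4
  π_1 = 1/6·π_0 + 1/12·π_1 + 1/12·π_2 + 1/12·π_3 + 1/6·π_4
  π_2 = 1/4·π_0 + 1/6·π_1 + 1/6·π_2 + 1/3·π_3 + 1/3·π_4
  π_3 = 1/6·π_0 + 1/4·π_1 + 1/4·π_2 + 1/3·π_3 + 1/12·π_4
  normalize: π_0 + π_1 + π_2 + π_3 + π_4 = 1
Solving the linear system gives exactly π = [5050/18357, 719/6119, 4576/18357, 4097/18357, 2477/18357].

π = [0.2751, 0.1175, 0.2493, 0.2232, 0.1349]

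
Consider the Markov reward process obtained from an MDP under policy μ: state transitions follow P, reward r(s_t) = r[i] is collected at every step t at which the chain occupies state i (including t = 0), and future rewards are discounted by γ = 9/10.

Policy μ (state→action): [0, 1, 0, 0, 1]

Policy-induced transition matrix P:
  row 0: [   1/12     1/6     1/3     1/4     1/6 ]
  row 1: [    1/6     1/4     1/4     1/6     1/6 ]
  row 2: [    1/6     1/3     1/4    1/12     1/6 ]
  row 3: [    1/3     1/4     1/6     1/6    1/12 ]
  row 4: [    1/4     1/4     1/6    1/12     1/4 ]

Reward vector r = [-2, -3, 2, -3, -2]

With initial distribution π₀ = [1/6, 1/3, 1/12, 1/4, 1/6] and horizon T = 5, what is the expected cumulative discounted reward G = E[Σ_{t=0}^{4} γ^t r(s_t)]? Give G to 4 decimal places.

G = -6.7561

t=0: π = [0.1667, 0.3333, 0.0833, 0.2500, 0.1667], E[r] = -2.2500, γ^t·E[r] = -2.250000, running G = -2.250000
t=1: π = [0.2083, 0.2431, 0.2292, 0.1597, 0.1597], E[r] = -1.4861, γ^t·E[r] = -1.337500, running G = -3.587500
t=2: π = [0.1892, 0.2517, 0.2407, 0.1516, 0.1667], E[r] = -1.4404, γ^t·E[r] = -1.166719, running G = -4.754219
t=3: π = [0.1901, 0.2543, 0.2392, 0.1485, 0.1679], E[r] = -1.4458, γ^t·E[r] = -1.053984, running G = -5.808203
t=4: π = [0.1896, 0.2541, 0.2395, 0.1486, 0.1683], E[r] = -1.4448, γ^t·E[r] = -0.947927, running G = -6.756130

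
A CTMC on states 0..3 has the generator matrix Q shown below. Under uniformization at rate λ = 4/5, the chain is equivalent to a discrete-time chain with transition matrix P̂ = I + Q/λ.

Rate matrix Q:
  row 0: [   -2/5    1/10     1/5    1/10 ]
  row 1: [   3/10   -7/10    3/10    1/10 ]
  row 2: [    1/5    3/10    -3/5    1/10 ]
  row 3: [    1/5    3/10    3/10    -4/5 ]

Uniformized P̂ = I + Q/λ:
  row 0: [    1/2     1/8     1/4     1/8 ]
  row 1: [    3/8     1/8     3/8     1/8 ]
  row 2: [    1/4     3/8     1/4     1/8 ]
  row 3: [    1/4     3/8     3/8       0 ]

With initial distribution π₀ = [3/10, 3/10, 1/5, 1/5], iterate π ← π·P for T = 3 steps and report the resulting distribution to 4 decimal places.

t=0: π = [0.3000, 0.3000, 0.2000, 0.2000]
t=1: π = [0.3625, 0.2250, 0.3125, 0.1000]
t=2: π = [0.3688, 0.2281, 0.2906, 0.1125]
t=3: π = [0.3707, 0.2258, 0.2926, 0.1109]

π = [0.3707, 0.2258, 0.2926, 0.1109]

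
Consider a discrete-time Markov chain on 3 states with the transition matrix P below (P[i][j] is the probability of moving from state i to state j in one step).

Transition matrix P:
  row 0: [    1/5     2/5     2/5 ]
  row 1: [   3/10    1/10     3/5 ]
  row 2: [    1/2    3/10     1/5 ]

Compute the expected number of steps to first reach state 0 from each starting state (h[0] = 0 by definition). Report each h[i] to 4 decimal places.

First-step conditioning: h[0] = 0; for i ≠ 0, h[i] = 1 + Σ_k P[i][k]·h[k].
  h[1] = 1 + 1/10·h[1] + 3/5·h[2]
  h[2] = 1 + 3/10·h[1] + 1/5·h[2]
Solving the 2×2 linear system over states ≠ 0 gives exactly h = [0, 70/27, 20/9] (h[0] = 0 is the target).

h = [0.0000, 2.5926, 2.2222]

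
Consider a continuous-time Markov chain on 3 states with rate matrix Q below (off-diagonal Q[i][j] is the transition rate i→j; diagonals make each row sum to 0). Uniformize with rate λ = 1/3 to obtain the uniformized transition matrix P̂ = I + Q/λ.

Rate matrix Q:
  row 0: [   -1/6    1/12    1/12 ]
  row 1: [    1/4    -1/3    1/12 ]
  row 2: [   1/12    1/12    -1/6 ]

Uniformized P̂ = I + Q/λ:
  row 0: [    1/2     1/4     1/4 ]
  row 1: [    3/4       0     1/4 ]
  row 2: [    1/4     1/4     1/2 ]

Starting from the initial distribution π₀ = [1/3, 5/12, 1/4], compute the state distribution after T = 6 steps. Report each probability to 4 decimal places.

t=0: π = [0.3333, 0.4167, 0.2500]
t=1: π = [0.5417, 0.1458, 0.3125]
t=2: π = [0.4583, 0.2135, 0.3281]
t=3: π = [0.4714, 0.1966, 0.3320]
t=4: π = [0.4661, 0.2008, 0.3330]
t=5: π = [0.4670, 0.1998, 0.3333]
t=6: π = [0.4666, 0.2001, 0.3333]

π = [0.4666, 0.2001, 0.3333]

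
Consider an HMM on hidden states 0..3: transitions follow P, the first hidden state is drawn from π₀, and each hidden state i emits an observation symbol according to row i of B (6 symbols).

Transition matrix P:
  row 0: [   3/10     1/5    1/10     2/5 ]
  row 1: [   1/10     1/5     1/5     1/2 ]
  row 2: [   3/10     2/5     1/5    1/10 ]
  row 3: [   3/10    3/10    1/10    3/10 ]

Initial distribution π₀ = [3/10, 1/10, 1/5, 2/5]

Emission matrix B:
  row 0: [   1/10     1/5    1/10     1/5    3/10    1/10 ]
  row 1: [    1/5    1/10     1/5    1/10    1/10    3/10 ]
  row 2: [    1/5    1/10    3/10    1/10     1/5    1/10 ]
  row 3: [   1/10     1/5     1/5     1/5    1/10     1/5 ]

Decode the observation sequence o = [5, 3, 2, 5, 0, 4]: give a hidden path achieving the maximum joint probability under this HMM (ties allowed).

path = [3, 0, 3, 1, 3, 0]

t=0: δ = [3.000e-02, 3.000e-02, 2.000e-02, 8.000e-02]  (obs o_0=5)
t=1: δ = [4.800e-03, 2.400e-03, 8.000e-04, 4.800e-03]  ψ = [3, 3, 3, 3]  (obs o_1=3)
t=2: δ = [1.440e-04, 2.880e-04, 1.440e-04, 3.840e-04]  ψ = [0, 3, 0, 0]  (obs o_2=2)
t=3: δ = [1.152e-05, 3.456e-05, 5.760e-06, 2.880e-05]  ψ = [3, 3, 1, 1]  (obs o_3=5)
t=4: δ = [8.640e-07, 1.728e-06, 1.382e-06, 1.728e-06]  ψ = [3, 3, 1, 1]  (obs o_4=0)
t=5: δ = [1.555e-07, 5.530e-08, 6.912e-08, 8.640e-08]  ψ = [3, 2, 1, 1]  (obs o_5=4)
backtrack: best end state = 0; path = [3, 0, 3, 1, 3, 0]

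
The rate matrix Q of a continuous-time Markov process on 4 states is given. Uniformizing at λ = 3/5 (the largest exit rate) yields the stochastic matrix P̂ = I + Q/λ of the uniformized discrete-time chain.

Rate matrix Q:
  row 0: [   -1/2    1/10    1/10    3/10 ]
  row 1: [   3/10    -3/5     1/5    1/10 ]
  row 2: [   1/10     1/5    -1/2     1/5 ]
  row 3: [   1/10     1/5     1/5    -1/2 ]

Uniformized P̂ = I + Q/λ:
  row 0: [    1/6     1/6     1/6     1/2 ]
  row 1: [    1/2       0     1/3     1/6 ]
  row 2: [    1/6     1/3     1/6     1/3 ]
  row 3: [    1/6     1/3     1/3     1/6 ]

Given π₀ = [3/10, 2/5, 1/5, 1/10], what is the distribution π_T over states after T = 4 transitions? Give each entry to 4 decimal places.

π = [0.2398, 0.2194, 0.2498, 0.2910]

t=0: π = [0.3000, 0.4000, 0.2000, 0.1000]
t=1: π = [0.3000, 0.1500, 0.2500, 0.3000]
t=2: π = [0.2167, 0.2333, 0.2417, 0.3083]
t=3: π = [0.2444, 0.2194, 0.2569, 0.2792]
t=4: π = [0.2398, 0.2194, 0.2498, 0.2910]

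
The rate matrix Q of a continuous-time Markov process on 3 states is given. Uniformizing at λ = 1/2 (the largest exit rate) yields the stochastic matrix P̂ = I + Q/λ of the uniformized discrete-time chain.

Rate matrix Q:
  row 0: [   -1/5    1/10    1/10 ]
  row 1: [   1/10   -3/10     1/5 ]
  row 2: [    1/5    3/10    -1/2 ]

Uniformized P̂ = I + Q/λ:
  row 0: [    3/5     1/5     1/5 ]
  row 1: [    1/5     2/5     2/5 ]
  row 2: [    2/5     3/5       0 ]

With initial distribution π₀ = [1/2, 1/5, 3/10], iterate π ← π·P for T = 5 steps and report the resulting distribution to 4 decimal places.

t=0: π = [0.5000, 0.2000, 0.3000]
t=1: π = [0.4600, 0.3600, 0.1800]
t=2: π = [0.4200, 0.3440, 0.2360]
t=3: π = [0.4152, 0.3632, 0.2216]
t=4: π = [0.4104, 0.3613, 0.2283]
t=5: π = [0.4098, 0.3636, 0.2266]

π = [0.4098, 0.3636, 0.2266]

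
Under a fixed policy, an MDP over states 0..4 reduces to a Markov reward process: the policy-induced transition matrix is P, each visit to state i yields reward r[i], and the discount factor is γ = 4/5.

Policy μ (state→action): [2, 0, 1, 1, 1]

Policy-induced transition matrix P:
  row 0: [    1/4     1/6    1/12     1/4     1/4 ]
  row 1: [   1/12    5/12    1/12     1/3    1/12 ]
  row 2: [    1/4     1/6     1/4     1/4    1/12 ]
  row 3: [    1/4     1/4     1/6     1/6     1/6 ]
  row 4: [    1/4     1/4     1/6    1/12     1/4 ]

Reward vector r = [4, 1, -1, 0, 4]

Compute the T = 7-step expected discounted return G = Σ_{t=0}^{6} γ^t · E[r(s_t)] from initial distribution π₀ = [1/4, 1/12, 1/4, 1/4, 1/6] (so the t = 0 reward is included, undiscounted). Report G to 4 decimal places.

t=0: π = [0.2500, 0.0833, 0.2500, 0.2500, 0.1667], E[r] = 1.5000, γ^t·E[r] = 1.500000, running G = 1.500000
t=1: π = [0.2361, 0.2222, 0.1597, 0.2083, 0.1736], E[r] = 1.7014, γ^t·E[r] = 1.361111, running G = 2.861111
t=2: π = [0.2130, 0.2541, 0.1418, 0.2222, 0.1690], E[r] = 1.6400, γ^t·E[r] = 1.049630, running G = 3.910741
t=3: π = [0.2077, 0.2628, 0.1396, 0.2245, 0.1655], E[r] = 1.6159, γ^t·E[r] = 0.827333, running G = 4.738074
t=4: π = [0.2062, 0.2649, 0.1391, 0.2256, 0.1642], E[r] = 1.6075, γ^t·E[r] = 0.658441, running G = 5.396515
t=5: π = [0.2059, 0.2654, 0.1390, 0.2259, 0.1639], E[r] = 1.6053, γ^t·E[r] = 0.526020, running G = 5.922536
t=6: π = [0.2058, 0.2655, 0.1390, 0.2260, 0.1638], E[r] = 1.6047, γ^t·E[r] = 0.420667, running G = 6.343202

G = 6.3432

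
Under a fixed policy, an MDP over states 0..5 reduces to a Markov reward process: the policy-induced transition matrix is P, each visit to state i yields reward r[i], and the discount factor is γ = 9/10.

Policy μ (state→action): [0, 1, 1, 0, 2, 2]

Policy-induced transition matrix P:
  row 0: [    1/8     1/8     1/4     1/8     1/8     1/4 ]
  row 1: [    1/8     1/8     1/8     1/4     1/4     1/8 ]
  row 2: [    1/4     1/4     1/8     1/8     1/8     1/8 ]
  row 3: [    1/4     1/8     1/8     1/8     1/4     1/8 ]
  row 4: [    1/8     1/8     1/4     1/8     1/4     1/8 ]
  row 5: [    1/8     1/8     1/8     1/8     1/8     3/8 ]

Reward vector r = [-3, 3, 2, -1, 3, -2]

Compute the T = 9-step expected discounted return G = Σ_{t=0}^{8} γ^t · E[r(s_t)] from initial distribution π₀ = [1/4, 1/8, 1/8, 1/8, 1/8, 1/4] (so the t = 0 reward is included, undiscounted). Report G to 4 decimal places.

G = 1.1021

t=0: π = [0.2500, 0.1250, 0.1250, 0.1250, 0.1250, 0.2500], E[r] = -0.3750, γ^t·E[r] = -0.375000, running G = -0.375000
t=1: π = [0.1563, 0.1406, 0.1719, 0.1406, 0.1719, 0.2188], E[r] = 0.2344, γ^t·E[r] = 0.210938, running G = -0.164063
t=2: π = [0.1641, 0.1465, 0.1660, 0.1426, 0.1816, 0.1992], E[r] = 0.2832, γ^t·E[r] = 0.229395, running G = 0.065332
t=3: π = [0.1636, 0.1458, 0.1682, 0.1433, 0.1838, 0.1953], E[r] = 0.3005, γ^t·E[r] = 0.219092, running G = 0.284424
t=4: π = [0.1639, 0.1460, 0.1684, 0.1432, 0.1841, 0.1943], E[r] = 0.3037, γ^t·E[r] = 0.199245, running G = 0.483668
t=5: π = [0.1640, 0.1461, 0.1685, 0.1433, 0.1842, 0.1941], E[r] = 0.3044, γ^t·E[r] = 0.179769, running G = 0.663437
t=6: π = [0.1640, 0.1461, 0.1685, 0.1433, 0.1842, 0.1940], E[r] = 0.3046, γ^t·E[r] = 0.161871, running G = 0.825308
t=7: π = [0.1640, 0.1461, 0.1685, 0.1433, 0.1842, 0.1940], E[r] = 0.3046, γ^t·E[r] = 0.145702, running G = 0.971010
t=8: π = [0.1640, 0.1461, 0.1685, 0.1433, 0.1842, 0.1940], E[r] = 0.3046, γ^t·E[r] = 0.131135, running G = 1.102145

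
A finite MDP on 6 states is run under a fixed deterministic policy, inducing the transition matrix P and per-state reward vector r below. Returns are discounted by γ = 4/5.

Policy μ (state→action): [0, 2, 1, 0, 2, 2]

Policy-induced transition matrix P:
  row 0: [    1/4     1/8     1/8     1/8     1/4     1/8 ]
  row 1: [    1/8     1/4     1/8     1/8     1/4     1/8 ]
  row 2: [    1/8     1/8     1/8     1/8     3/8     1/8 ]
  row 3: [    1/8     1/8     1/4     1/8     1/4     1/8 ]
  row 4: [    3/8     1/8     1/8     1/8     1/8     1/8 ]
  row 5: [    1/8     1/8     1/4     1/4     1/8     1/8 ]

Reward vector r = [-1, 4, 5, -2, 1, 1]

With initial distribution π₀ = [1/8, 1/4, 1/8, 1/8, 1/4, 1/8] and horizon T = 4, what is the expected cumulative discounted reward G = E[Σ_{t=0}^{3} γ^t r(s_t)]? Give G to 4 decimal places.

G = 4.0550

t=0: π = [0.1250, 0.2500, 0.1250, 0.1250, 0.2500, 0.1250], E[r] = 1.6250, γ^t·E[r] = 1.625000, running G = 1.625000
t=1: π = [0.2031, 0.1563, 0.1563, 0.1406, 0.2188, 0.1250], E[r] = 1.2656, γ^t·E[r] = 1.012500, running G = 2.637500
t=2: π = [0.2051, 0.1445, 0.1582, 0.1406, 0.2266, 0.1250], E[r] = 1.2344, γ^t·E[r] = 0.790000, running G = 3.427500
t=3: π = [0.2073, 0.1431, 0.1582, 0.1406, 0.2258, 0.1250], E[r] = 1.2256, γ^t·E[r] = 0.627500, running G = 4.055000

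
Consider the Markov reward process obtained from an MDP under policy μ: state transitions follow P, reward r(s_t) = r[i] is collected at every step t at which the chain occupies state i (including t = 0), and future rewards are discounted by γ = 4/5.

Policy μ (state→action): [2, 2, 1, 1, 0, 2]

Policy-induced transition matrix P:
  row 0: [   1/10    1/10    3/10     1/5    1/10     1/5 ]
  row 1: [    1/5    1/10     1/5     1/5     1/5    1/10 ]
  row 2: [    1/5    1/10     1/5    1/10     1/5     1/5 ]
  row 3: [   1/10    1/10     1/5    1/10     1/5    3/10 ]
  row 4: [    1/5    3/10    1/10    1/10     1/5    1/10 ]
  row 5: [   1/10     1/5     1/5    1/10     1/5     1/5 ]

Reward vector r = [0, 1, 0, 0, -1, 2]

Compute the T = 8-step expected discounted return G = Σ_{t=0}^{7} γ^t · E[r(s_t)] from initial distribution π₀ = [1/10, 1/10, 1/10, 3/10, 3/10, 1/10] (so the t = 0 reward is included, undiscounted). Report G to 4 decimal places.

G = 1.0605

t=0: π = [0.1000, 0.1000, 0.1000, 0.3000, 0.3000, 0.1000], E[r] = 0.0000, γ^t·E[r] = 0.000000, running G = 0.000000
t=1: π = [0.1500, 0.1700, 0.1800, 0.1200, 0.1900, 0.1900], E[r] = 0.3600, γ^t·E[r] = 0.288000, running G = 0.288000
t=2: π = [0.1540, 0.1570, 0.1960, 0.1320, 0.1850, 0.1760], E[r] = 0.3240, γ^t·E[r] = 0.207360, running G = 0.495360
t=3: π = [0.1538, 0.1546, 0.1969, 0.1311, 0.1846, 0.1790], E[r] = 0.3280, γ^t·E[r] = 0.167936, running G = 0.663296
t=4: π = [0.1536, 0.1548, 0.1969, 0.1308, 0.1846, 0.1792], E[r] = 0.3286, γ^t·E[r] = 0.134586, running G = 0.797882
t=5: π = [0.1536, 0.1548, 0.1969, 0.1308, 0.1846, 0.1791], E[r] = 0.3285, γ^t·E[r] = 0.107638, running G = 0.905520
t=6: π = [0.1536, 0.1548, 0.1969, 0.1308, 0.1846, 0.1791], E[r] = 0.3285, γ^t·E[r] = 0.086108, running G = 0.991628
t=7: π = [0.1536, 0.1548, 0.1969, 0.1308, 0.1846, 0.1791], E[r] = 0.3285, γ^t·E[r] = 0.068887, running G = 1.060515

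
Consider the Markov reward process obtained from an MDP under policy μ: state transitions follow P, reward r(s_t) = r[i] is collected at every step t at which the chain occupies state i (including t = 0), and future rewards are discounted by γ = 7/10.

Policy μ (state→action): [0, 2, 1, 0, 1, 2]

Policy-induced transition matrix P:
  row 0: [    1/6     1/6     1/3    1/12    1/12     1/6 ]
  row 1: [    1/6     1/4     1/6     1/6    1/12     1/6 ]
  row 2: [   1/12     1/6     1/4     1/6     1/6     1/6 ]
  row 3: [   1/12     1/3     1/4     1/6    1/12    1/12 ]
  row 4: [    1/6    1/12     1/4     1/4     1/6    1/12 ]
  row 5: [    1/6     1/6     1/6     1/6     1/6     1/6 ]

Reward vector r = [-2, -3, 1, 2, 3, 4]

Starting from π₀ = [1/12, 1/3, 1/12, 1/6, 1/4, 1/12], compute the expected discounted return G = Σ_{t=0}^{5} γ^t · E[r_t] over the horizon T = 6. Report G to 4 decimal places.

G = 1.5172

t=0: π = [0.0833, 0.3333, 0.0833, 0.1667, 0.2500, 0.0833], E[r] = 0.3333, γ^t·E[r] = 0.333333, running G = 0.333333
t=1: π = [0.1458, 0.2014, 0.2222, 0.1806, 0.1181, 0.1319], E[r] = 0.5694, γ^t·E[r] = 0.398611, running G = 0.731944
t=2: π = [0.1331, 0.2037, 0.2344, 0.1644, 0.1227, 0.1418], E[r] = 0.6209, γ^t·E[r] = 0.304265, running G = 1.036209
t=3: π = [0.1334, 0.2008, 0.2323, 0.1658, 0.1249, 0.1427], E[r] = 0.6403, γ^t·E[r] = 0.219619, running G = 1.255828
t=4: π = [0.1335, 0.2006, 0.2325, 0.1660, 0.1250, 0.1424], E[r] = 0.6403, γ^t·E[r] = 0.153735, running G = 1.409563
t=5: π = [0.1335, 0.2006, 0.2325, 0.1660, 0.1250, 0.1424], E[r] = 0.6403, γ^t·E[r] = 0.107616, running G = 1.517179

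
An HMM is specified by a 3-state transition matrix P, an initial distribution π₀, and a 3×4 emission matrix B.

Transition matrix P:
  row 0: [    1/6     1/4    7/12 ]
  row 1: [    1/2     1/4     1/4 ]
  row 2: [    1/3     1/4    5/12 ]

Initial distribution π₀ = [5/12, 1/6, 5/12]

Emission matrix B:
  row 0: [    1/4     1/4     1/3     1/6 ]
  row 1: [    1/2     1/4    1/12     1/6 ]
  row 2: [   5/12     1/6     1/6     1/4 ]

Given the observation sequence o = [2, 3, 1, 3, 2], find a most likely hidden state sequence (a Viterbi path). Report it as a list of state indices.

path = [0, 2, 0, 2, 0]

t=0: δ = [1.389e-01, 1.389e-02, 6.944e-02]  (obs o_0=2)
t=1: δ = [3.858e-03, 5.787e-03, 2.025e-02]  ψ = [0, 0, 0]  (obs o_1=3)
t=2: δ = [1.688e-03, 1.266e-03, 1.407e-03]  ψ = [2, 2, 2]  (obs o_2=1)
t=3: δ = [1.055e-04, 7.033e-05, 2.462e-04]  ψ = [1, 0, 0]  (obs o_3=3)
t=4: δ = [2.735e-05, 5.128e-06, 1.709e-05]  ψ = [2, 2, 2]  (obs o_4=2)
backtrack: best end state = 0; path = [0, 2, 0, 2, 0]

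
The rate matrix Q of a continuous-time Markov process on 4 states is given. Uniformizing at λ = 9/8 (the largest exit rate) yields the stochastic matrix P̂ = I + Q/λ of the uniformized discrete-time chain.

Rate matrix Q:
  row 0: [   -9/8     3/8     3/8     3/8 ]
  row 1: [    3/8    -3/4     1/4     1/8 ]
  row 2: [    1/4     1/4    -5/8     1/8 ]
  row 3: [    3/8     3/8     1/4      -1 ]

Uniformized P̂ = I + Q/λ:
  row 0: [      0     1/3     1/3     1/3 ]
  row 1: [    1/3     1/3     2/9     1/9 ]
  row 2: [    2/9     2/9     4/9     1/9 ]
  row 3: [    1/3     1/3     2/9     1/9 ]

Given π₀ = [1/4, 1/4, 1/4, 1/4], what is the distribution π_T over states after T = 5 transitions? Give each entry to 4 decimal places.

t=0: π = [0.2500, 0.2500, 0.2500, 0.2500]
t=1: π = [0.2222, 0.3056, 0.3056, 0.1667]
t=2: π = [0.2253, 0.2994, 0.3148, 0.1605]
t=3: π = [0.2233, 0.2984, 0.3172, 0.1612]
t=4: π = [0.2237, 0.2981, 0.3175, 0.1607]
t=5: π = [0.2235, 0.2981, 0.3176, 0.1608]

π = [0.2235, 0.2981, 0.3176, 0.1608]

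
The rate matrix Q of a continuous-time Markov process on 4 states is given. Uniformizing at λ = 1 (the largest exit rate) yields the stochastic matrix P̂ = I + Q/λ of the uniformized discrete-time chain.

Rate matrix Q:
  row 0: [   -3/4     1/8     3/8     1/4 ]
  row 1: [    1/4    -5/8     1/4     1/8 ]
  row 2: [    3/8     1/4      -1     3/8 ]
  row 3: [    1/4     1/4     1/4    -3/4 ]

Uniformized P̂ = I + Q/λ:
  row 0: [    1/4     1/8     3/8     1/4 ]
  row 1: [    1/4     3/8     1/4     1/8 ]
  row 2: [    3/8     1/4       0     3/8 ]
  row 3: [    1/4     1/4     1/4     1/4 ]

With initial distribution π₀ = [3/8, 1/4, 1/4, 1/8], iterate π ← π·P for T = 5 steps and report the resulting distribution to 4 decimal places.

π = [0.2785, 0.2459, 0.2279, 0.2477]

t=0: π = [0.3750, 0.2500, 0.2500, 0.1250]
t=1: π = [0.2813, 0.2344, 0.2344, 0.2500]
t=2: π = [0.2793, 0.2441, 0.2266, 0.2500]
t=3: π = [0.2783, 0.2456, 0.2283, 0.2478]
t=4: π = [0.2785, 0.2459, 0.2277, 0.2478]
t=5: π = [0.2785, 0.2459, 0.2279, 0.2477]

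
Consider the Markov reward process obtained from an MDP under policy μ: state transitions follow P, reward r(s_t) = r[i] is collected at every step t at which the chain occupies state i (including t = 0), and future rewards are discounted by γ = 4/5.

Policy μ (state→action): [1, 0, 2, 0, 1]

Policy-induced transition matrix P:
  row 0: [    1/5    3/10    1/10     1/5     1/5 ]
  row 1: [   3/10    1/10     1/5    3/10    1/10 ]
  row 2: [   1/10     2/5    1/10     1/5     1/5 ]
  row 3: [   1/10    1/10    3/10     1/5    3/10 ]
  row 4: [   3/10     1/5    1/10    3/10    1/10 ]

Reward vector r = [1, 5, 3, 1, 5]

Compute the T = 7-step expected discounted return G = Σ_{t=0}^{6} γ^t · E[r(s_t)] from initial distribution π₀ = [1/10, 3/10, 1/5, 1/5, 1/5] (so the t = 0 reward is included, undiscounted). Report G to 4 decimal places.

t=0: π = [0.1000, 0.3000, 0.2000, 0.2000, 0.2000], E[r] = 3.4000, γ^t·E[r] = 3.400000, running G = 3.400000
t=1: π = [0.2100, 0.2000, 0.1700, 0.2500, 0.1700], E[r] = 2.8200, γ^t·E[r] = 2.256000, running G = 5.656000
t=2: π = [0.1950, 0.2100, 0.1700, 0.2370, 0.1880], E[r] = 2.9320, γ^t·E[r] = 1.876480, running G = 7.532480
t=3: π = [0.1991, 0.2088, 0.1684, 0.2398, 0.1839], E[r] = 2.9076, γ^t·E[r] = 1.488691, running G = 9.021171
t=4: π = [0.1985, 0.2087, 0.1688, 0.2393, 0.1847], E[r] = 2.9114, γ^t·E[r] = 1.192526, running G = 10.213697
t=5: π = [0.1985, 0.2088, 0.1687, 0.2393, 0.1846], E[r] = 2.9110, γ^t·E[r] = 0.953889, running G = 11.167586
t=6: π = [0.1985, 0.2088, 0.1688, 0.2393, 0.1846], E[r] = 2.9110, γ^t·E[r] = 0.763104, running G = 11.930690

G = 11.9307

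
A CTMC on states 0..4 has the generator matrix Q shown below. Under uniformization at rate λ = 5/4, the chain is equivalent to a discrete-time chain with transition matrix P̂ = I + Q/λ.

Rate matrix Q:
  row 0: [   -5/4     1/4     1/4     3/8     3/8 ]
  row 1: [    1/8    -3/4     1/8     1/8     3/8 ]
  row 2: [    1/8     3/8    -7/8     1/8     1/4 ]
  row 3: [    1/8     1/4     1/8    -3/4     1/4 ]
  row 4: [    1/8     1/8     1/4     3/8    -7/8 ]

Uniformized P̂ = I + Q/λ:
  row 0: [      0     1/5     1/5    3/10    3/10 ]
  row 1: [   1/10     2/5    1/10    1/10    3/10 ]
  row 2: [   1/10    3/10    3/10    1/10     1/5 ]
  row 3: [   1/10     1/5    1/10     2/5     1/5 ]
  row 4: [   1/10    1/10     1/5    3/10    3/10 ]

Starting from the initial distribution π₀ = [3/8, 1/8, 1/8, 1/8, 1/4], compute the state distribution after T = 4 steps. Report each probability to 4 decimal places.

π = [0.0909, 0.2388, 0.1687, 0.2429, 0.2587]

t=0: π = [0.3750, 0.1250, 0.1250, 0.1250, 0.2500]
t=1: π = [0.0625, 0.2125, 0.1875, 0.2625, 0.2750]
t=2: π = [0.0938, 0.2338, 0.1713, 0.2463, 0.2550]
t=3: π = [0.0906, 0.2384, 0.1691, 0.2436, 0.2583]
t=4: π = [0.0909, 0.2388, 0.1687, 0.2429, 0.2587]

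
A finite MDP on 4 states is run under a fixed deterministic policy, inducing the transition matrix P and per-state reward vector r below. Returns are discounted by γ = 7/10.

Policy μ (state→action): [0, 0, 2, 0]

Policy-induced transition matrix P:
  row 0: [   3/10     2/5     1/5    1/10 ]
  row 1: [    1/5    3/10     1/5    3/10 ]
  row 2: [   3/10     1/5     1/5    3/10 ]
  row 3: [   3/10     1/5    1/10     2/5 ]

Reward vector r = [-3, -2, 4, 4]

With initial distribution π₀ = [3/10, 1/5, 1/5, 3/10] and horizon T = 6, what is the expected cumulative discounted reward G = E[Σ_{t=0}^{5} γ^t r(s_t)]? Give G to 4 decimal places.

t=0: π = [0.3000, 0.2000, 0.2000, 0.3000], E[r] = 0.7000, γ^t·E[r] = 0.700000, running G = 0.700000
t=1: π = [0.2800, 0.2800, 0.1700, 0.2700], E[r] = 0.3600, γ^t·E[r] = 0.252000, running G = 0.952000
t=2: π = [0.2720, 0.2840, 0.1730, 0.2710], E[r] = 0.3920, γ^t·E[r] = 0.192080, running G = 1.144080
t=3: π = [0.2716, 0.2828, 0.1729, 0.2727], E[r] = 0.4020, γ^t·E[r] = 0.137886, running G = 1.281966
t=4: π = [0.2717, 0.2826, 0.1727, 0.2730], E[r] = 0.4024, γ^t·E[r] = 0.096607, running G = 1.378573
t=5: π = [0.2717, 0.2826, 0.1727, 0.2730], E[r] = 0.4022, γ^t·E[r] = 0.067597, running G = 1.446170

G = 1.4462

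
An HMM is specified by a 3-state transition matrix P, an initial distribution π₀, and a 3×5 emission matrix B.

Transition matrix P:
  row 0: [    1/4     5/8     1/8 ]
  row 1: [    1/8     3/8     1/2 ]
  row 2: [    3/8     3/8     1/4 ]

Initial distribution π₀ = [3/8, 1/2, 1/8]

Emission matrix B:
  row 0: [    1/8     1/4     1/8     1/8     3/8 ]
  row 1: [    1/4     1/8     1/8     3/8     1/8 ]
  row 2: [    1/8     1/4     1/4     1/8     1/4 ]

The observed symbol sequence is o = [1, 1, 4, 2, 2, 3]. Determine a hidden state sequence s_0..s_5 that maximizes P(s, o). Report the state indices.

t=0: δ = [9.375e-02, 6.250e-02, 3.125e-02]  (obs o_0=1)
t=1: δ = [5.859e-03, 7.324e-03, 7.812e-03]  ψ = [0, 0, 1]  (obs o_1=1)
t=2: δ = [1.099e-03, 4.578e-04, 9.155e-04]  ψ = [2, 0, 1]  (obs o_2=4)
t=3: δ = [4.292e-05, 8.583e-05, 5.722e-05]  ψ = [2, 0, 1]  (obs o_3=2)
t=4: δ = [2.682e-06, 4.023e-06, 1.073e-05]  ψ = [2, 1, 1]  (obs o_4=2)
t=5: δ = [5.029e-07, 1.509e-06, 3.353e-07]  ψ = [2, 2, 2]  (obs o_5=3)
backtrack: best end state = 1; path = [1, 2, 0, 1, 2, 1]

path = [1, 2, 0, 1, 2, 1]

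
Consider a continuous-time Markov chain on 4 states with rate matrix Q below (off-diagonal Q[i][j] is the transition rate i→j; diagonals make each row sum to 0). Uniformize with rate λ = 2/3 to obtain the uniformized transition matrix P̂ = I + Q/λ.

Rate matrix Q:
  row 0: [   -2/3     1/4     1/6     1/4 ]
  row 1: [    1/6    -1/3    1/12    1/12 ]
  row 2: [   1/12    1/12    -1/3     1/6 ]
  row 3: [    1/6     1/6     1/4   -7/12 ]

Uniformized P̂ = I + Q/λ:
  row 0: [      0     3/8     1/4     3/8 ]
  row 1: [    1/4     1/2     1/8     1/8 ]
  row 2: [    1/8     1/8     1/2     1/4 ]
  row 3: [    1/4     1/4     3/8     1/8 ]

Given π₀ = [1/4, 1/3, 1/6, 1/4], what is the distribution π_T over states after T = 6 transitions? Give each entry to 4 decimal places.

π = [0.1684, 0.3090, 0.3160, 0.2066]

t=0: π = [0.2500, 0.3333, 0.1667, 0.2500]
t=1: π = [0.1667, 0.3438, 0.2813, 0.2083]
t=2: π = [0.1732, 0.3216, 0.3034, 0.2018]
t=3: π = [0.1688, 0.3141, 0.3109, 0.2062]
t=4: π = [0.1689, 0.3108, 0.3142, 0.2061]
t=5: π = [0.1685, 0.3095, 0.3155, 0.2065]
t=6: π = [0.1684, 0.3090, 0.3160, 0.2066]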